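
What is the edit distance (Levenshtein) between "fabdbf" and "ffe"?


Computing edit distance: "fabdbf" -> "ffe"
DP table:
           f    f    e
      0    1    2    3
  f   1    0    1    2
  a   2    1    1    2
  b   3    2    2    2
  d   4    3    3    3
  b   5    4    4    4
  f   6    5    4    5
Edit distance = dp[6][3] = 5

5


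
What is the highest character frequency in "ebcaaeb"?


Input: ebcaaeb
Character counts:
  'a': 2
  'b': 2
  'c': 1
  'e': 2
Maximum frequency: 2

2


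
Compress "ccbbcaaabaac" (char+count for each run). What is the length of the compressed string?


Input: ccbbcaaabaac
Runs:
  'c' x 2 => "c2"
  'b' x 2 => "b2"
  'c' x 1 => "c1"
  'a' x 3 => "a3"
  'b' x 1 => "b1"
  'a' x 2 => "a2"
  'c' x 1 => "c1"
Compressed: "c2b2c1a3b1a2c1"
Compressed length: 14

14


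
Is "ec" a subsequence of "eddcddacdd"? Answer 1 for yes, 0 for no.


Check if "ec" is a subsequence of "eddcddacdd"
Greedy scan:
  Position 0 ('e'): matches sub[0] = 'e'
  Position 1 ('d'): no match needed
  Position 2 ('d'): no match needed
  Position 3 ('c'): matches sub[1] = 'c'
  Position 4 ('d'): no match needed
  Position 5 ('d'): no match needed
  Position 6 ('a'): no match needed
  Position 7 ('c'): no match needed
  Position 8 ('d'): no match needed
  Position 9 ('d'): no match needed
All 2 characters matched => is a subsequence

1


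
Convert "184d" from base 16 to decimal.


Input: "184d" in base 16
Positional expansion:
  Digit '1' (value 1) x 16^3 = 4096
  Digit '8' (value 8) x 16^2 = 2048
  Digit '4' (value 4) x 16^1 = 64
  Digit 'd' (value 13) x 16^0 = 13
Sum = 6221

6221


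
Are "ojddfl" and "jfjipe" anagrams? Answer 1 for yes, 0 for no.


Strings: "ojddfl", "jfjipe"
Sorted first:  ddfjlo
Sorted second: efijjp
Differ at position 0: 'd' vs 'e' => not anagrams

0


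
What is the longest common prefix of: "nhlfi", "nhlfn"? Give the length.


Words: nhlfi, nhlfn
  Position 0: all 'n' => match
  Position 1: all 'h' => match
  Position 2: all 'l' => match
  Position 3: all 'f' => match
  Position 4: ('i', 'n') => mismatch, stop
LCP = "nhlf" (length 4)

4


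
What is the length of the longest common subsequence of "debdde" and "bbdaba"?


LCS of "debdde" and "bbdaba"
DP table:
           b    b    d    a    b    a
      0    0    0    0    0    0    0
  d   0    0    0    1    1    1    1
  e   0    0    0    1    1    1    1
  b   0    1    1    1    1    2    2
  d   0    1    1    2    2    2    2
  d   0    1    1    2    2    2    2
  e   0    1    1    2    2    2    2
LCS length = dp[6][6] = 2

2


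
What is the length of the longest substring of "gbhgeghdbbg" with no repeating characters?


Input: "gbhgeghdbbg"
Sliding window (track last position of each char):
  Position 0 ('g'): window [0,0] length 1 -- new best
  Position 1 ('b'): window [0,1] length 2 -- new best
  Position 2 ('h'): window [0,2] length 3 -- new best
  Position 3 ('g'): repeat (last at 0), move window start to 1
  Position 3 ('g'): window [1,3] length 3
  Position 4 ('e'): window [1,4] length 4 -- new best
  Position 5 ('g'): repeat (last at 3), move window start to 4
  Position 5 ('g'): window [4,5] length 2
  Position 6 ('h'): window [4,6] length 3
  Position 7 ('d'): window [4,7] length 4
  Position 8 ('b'): window [4,8] length 5 -- new best
  Position 9 ('b'): repeat (last at 8), move window start to 9
  Position 9 ('b'): window [9,9] length 1
  Position 10 ('g'): window [9,10] length 2
Longest substring with no repeats: "eghdb" with length 5

5


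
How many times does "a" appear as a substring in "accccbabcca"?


Searching for "a" in "accccbabcca"
Scanning each position:
  Position 0: "a" => MATCH
  Position 1: "c" => no
  Position 2: "c" => no
  Position 3: "c" => no
  Position 4: "c" => no
  Position 5: "b" => no
  Position 6: "a" => MATCH
  Position 7: "b" => no
  Position 8: "c" => no
  Position 9: "c" => no
  Position 10: "a" => MATCH
Total occurrences: 3

3


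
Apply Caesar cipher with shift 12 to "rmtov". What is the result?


Caesar cipher: shift "rmtov" by 12
  'r' (pos 17) + 12 = pos 3 = 'd'
  'm' (pos 12) + 12 = pos 24 = 'y'
  't' (pos 19) + 12 = pos 5 = 'f'
  'o' (pos 14) + 12 = pos 0 = 'a'
  'v' (pos 21) + 12 = pos 7 = 'h'
Result: dyfah

dyfah


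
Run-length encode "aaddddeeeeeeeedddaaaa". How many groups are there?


Input: aaddddeeeeeeeedddaaaa
Scanning for consecutive runs:
  Group 1: 'a' x 2 (positions 0-1)
  Group 2: 'd' x 4 (positions 2-5)
  Group 3: 'e' x 8 (positions 6-13)
  Group 4: 'd' x 3 (positions 14-16)
  Group 5: 'a' x 4 (positions 17-20)
Total groups: 5

5


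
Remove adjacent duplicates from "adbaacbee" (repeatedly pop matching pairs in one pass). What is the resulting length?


Input: adbaacbee
Stack-based adjacent duplicate removal:
  Read 'a': push. Stack: a
  Read 'd': push. Stack: ad
  Read 'b': push. Stack: adb
  Read 'a': push. Stack: adba
  Read 'a': matches stack top 'a' => pop. Stack: adb
  Read 'c': push. Stack: adbc
  Read 'b': push. Stack: adbcb
  Read 'e': push. Stack: adbcbe
  Read 'e': matches stack top 'e' => pop. Stack: adbcb
Final stack: "adbcb" (length 5)

5


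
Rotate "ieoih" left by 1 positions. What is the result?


Input: "ieoih", rotate left by 1
First 1 characters: "i"
Remaining characters: "eoih"
Concatenate remaining + first: "eoih" + "i" = "eoihi"

eoihi


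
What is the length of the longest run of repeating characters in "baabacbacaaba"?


Input: "baabacbacaaba"
Scanning for longest run:
  Position 1 ('a'): new char, reset run to 1
  Position 2 ('a'): continues run of 'a', length=2
  Position 3 ('b'): new char, reset run to 1
  Position 4 ('a'): new char, reset run to 1
  Position 5 ('c'): new char, reset run to 1
  Position 6 ('b'): new char, reset run to 1
  Position 7 ('a'): new char, reset run to 1
  Position 8 ('c'): new char, reset run to 1
  Position 9 ('a'): new char, reset run to 1
  Position 10 ('a'): continues run of 'a', length=2
  Position 11 ('b'): new char, reset run to 1
  Position 12 ('a'): new char, reset run to 1
Longest run: 'a' with length 2

2


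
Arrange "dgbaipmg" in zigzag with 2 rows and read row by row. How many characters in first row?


Zigzag "dgbaipmg" into 2 rows:
Placing characters:
  'd' => row 0
  'g' => row 1
  'b' => row 0
  'a' => row 1
  'i' => row 0
  'p' => row 1
  'm' => row 0
  'g' => row 1
Rows:
  Row 0: "dbim"
  Row 1: "gapg"
First row length: 4

4


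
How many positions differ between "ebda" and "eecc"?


Comparing "ebda" and "eecc" position by position:
  Position 0: 'e' vs 'e' => same
  Position 1: 'b' vs 'e' => DIFFER
  Position 2: 'd' vs 'c' => DIFFER
  Position 3: 'a' vs 'c' => DIFFER
Positions that differ: 3

3


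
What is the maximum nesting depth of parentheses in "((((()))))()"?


Input: "((((()))))()"
Tracking depth:
  Position 0 '(': depth becomes 1
  Position 1 '(': depth becomes 2
  Position 2 '(': depth becomes 3
  Position 3 '(': depth becomes 4
  Position 4 '(': depth becomes 5
  Position 5 ')': depth becomes 4
  Position 6 ')': depth becomes 3
  Position 7 ')': depth becomes 2
  Position 8 ')': depth becomes 1
  Position 9 ')': depth becomes 0
  Position 10 '(': depth becomes 1
  Position 11 ')': depth becomes 0
Maximum depth reached: 5

5


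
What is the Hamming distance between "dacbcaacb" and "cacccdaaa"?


Comparing "dacbcaacb" and "cacccdaaa" position by position:
  Position 0: 'd' vs 'c' => differ
  Position 1: 'a' vs 'a' => same
  Position 2: 'c' vs 'c' => same
  Position 3: 'b' vs 'c' => differ
  Position 4: 'c' vs 'c' => same
  Position 5: 'a' vs 'd' => differ
  Position 6: 'a' vs 'a' => same
  Position 7: 'c' vs 'a' => differ
  Position 8: 'b' vs 'a' => differ
Total differences (Hamming distance): 5

5


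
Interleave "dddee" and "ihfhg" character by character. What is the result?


Interleaving "dddee" and "ihfhg":
  Position 0: 'd' from first, 'i' from second => "di"
  Position 1: 'd' from first, 'h' from second => "dh"
  Position 2: 'd' from first, 'f' from second => "df"
  Position 3: 'e' from first, 'h' from second => "eh"
  Position 4: 'e' from first, 'g' from second => "eg"
Result: didhdfeheg

didhdfeheg


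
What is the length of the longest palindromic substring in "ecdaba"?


Input: "ecdaba"
Checking substrings for palindromes:
  [3:6] "aba" (len 3) => palindrome
Longest palindromic substring: "aba" with length 3

3


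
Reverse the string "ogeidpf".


Input: ogeidpf
Reading characters right to left:
  Position 6: 'f'
  Position 5: 'p'
  Position 4: 'd'
  Position 3: 'i'
  Position 2: 'e'
  Position 1: 'g'
  Position 0: 'o'
Reversed: fpdiego

fpdiego


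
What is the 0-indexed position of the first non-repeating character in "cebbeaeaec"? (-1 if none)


Input: cebbeaeaec
Character frequencies:
  'a': 2
  'b': 2
  'c': 2
  'e': 4
Scanning left to right for freq == 1:
  Position 0 ('c'): freq=2, skip
  Position 1 ('e'): freq=4, skip
  Position 2 ('b'): freq=2, skip
  Position 3 ('b'): freq=2, skip
  Position 4 ('e'): freq=4, skip
  Position 5 ('a'): freq=2, skip
  Position 6 ('e'): freq=4, skip
  Position 7 ('a'): freq=2, skip
  Position 8 ('e'): freq=4, skip
  Position 9 ('c'): freq=2, skip
  No unique character found => answer = -1

-1


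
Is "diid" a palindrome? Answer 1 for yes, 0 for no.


Input: diid
Reversed: diid
  Compare pos 0 ('d') with pos 3 ('d'): match
  Compare pos 1 ('i') with pos 2 ('i'): match
Result: palindrome

1


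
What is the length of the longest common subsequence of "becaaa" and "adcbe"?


LCS of "becaaa" and "adcbe"
DP table:
           a    d    c    b    e
      0    0    0    0    0    0
  b   0    0    0    0    1    1
  e   0    0    0    0    1    2
  c   0    0    0    1    1    2
  a   0    1    1    1    1    2
  a   0    1    1    1    1    2
  a   0    1    1    1    1    2
LCS length = dp[6][5] = 2

2


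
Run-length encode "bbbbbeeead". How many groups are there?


Input: bbbbbeeead
Scanning for consecutive runs:
  Group 1: 'b' x 5 (positions 0-4)
  Group 2: 'e' x 3 (positions 5-7)
  Group 3: 'a' x 1 (positions 8-8)
  Group 4: 'd' x 1 (positions 9-9)
Total groups: 4

4


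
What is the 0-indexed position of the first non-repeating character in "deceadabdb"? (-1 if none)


Input: deceadabdb
Character frequencies:
  'a': 2
  'b': 2
  'c': 1
  'd': 3
  'e': 2
Scanning left to right for freq == 1:
  Position 0 ('d'): freq=3, skip
  Position 1 ('e'): freq=2, skip
  Position 2 ('c'): unique! => answer = 2

2


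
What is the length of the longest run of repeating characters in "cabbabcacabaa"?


Input: "cabbabcacabaa"
Scanning for longest run:
  Position 1 ('a'): new char, reset run to 1
  Position 2 ('b'): new char, reset run to 1
  Position 3 ('b'): continues run of 'b', length=2
  Position 4 ('a'): new char, reset run to 1
  Position 5 ('b'): new char, reset run to 1
  Position 6 ('c'): new char, reset run to 1
  Position 7 ('a'): new char, reset run to 1
  Position 8 ('c'): new char, reset run to 1
  Position 9 ('a'): new char, reset run to 1
  Position 10 ('b'): new char, reset run to 1
  Position 11 ('a'): new char, reset run to 1
  Position 12 ('a'): continues run of 'a', length=2
Longest run: 'b' with length 2

2


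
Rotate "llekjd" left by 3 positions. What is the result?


Input: "llekjd", rotate left by 3
First 3 characters: "lle"
Remaining characters: "kjd"
Concatenate remaining + first: "kjd" + "lle" = "kjdlle"

kjdlle


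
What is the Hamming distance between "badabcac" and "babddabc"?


Comparing "badabcac" and "babddabc" position by position:
  Position 0: 'b' vs 'b' => same
  Position 1: 'a' vs 'a' => same
  Position 2: 'd' vs 'b' => differ
  Position 3: 'a' vs 'd' => differ
  Position 4: 'b' vs 'd' => differ
  Position 5: 'c' vs 'a' => differ
  Position 6: 'a' vs 'b' => differ
  Position 7: 'c' vs 'c' => same
Total differences (Hamming distance): 5

5


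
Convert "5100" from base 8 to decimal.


Input: "5100" in base 8
Positional expansion:
  Digit '5' (value 5) x 8^3 = 2560
  Digit '1' (value 1) x 8^2 = 64
  Digit '0' (value 0) x 8^1 = 0
  Digit '0' (value 0) x 8^0 = 0
Sum = 2624

2624


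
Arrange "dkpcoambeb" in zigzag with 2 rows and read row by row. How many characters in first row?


Zigzag "dkpcoambeb" into 2 rows:
Placing characters:
  'd' => row 0
  'k' => row 1
  'p' => row 0
  'c' => row 1
  'o' => row 0
  'a' => row 1
  'm' => row 0
  'b' => row 1
  'e' => row 0
  'b' => row 1
Rows:
  Row 0: "dpome"
  Row 1: "kcabb"
First row length: 5

5


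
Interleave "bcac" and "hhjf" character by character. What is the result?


Interleaving "bcac" and "hhjf":
  Position 0: 'b' from first, 'h' from second => "bh"
  Position 1: 'c' from first, 'h' from second => "ch"
  Position 2: 'a' from first, 'j' from second => "aj"
  Position 3: 'c' from first, 'f' from second => "cf"
Result: bhchajcf

bhchajcf


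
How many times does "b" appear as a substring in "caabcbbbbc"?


Searching for "b" in "caabcbbbbc"
Scanning each position:
  Position 0: "c" => no
  Position 1: "a" => no
  Position 2: "a" => no
  Position 3: "b" => MATCH
  Position 4: "c" => no
  Position 5: "b" => MATCH
  Position 6: "b" => MATCH
  Position 7: "b" => MATCH
  Position 8: "b" => MATCH
  Position 9: "c" => no
Total occurrences: 5

5


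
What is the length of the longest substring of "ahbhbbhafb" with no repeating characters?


Input: "ahbhbbhafb"
Sliding window (track last position of each char):
  Position 0 ('a'): window [0,0] length 1 -- new best
  Position 1 ('h'): window [0,1] length 2 -- new best
  Position 2 ('b'): window [0,2] length 3 -- new best
  Position 3 ('h'): repeat (last at 1), move window start to 2
  Position 3 ('h'): window [2,3] length 2
  Position 4 ('b'): repeat (last at 2), move window start to 3
  Position 4 ('b'): window [3,4] length 2
  Position 5 ('b'): repeat (last at 4), move window start to 5
  Position 5 ('b'): window [5,5] length 1
  Position 6 ('h'): window [5,6] length 2
  Position 7 ('a'): window [5,7] length 3
  Position 8 ('f'): window [5,8] length 4 -- new best
  Position 9 ('b'): repeat (last at 5), move window start to 6
  Position 9 ('b'): window [6,9] length 4
Longest substring with no repeats: "bhaf" with length 4

4


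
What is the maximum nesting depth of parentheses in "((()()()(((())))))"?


Input: "((()()()(((())))))"
Tracking depth:
  Position 0 '(': depth becomes 1
  Position 1 '(': depth becomes 2
  Position 2 '(': depth becomes 3
  Position 3 ')': depth becomes 2
  Position 4 '(': depth becomes 3
  Position 5 ')': depth becomes 2
  Position 6 '(': depth becomes 3
  Position 7 ')': depth becomes 2
  Position 8 '(': depth becomes 3
  Position 9 '(': depth becomes 4
  Position 10 '(': depth becomes 5
  Position 11 '(': depth becomes 6
  Position 12 ')': depth becomes 5
  Position 13 ')': depth becomes 4
  Position 14 ')': depth becomes 3
  Position 15 ')': depth becomes 2
  Position 16 ')': depth becomes 1
  Position 17 ')': depth becomes 0
Maximum depth reached: 6

6


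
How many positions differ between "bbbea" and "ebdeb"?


Comparing "bbbea" and "ebdeb" position by position:
  Position 0: 'b' vs 'e' => DIFFER
  Position 1: 'b' vs 'b' => same
  Position 2: 'b' vs 'd' => DIFFER
  Position 3: 'e' vs 'e' => same
  Position 4: 'a' vs 'b' => DIFFER
Positions that differ: 3

3


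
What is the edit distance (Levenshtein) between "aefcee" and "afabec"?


Computing edit distance: "aefcee" -> "afabec"
DP table:
           a    f    a    b    e    c
      0    1    2    3    4    5    6
  a   1    0    1    2    3    4    5
  e   2    1    1    2    3    3    4
  f   3    2    1    2    3    4    4
  c   4    3    2    2    3    4    4
  e   5    4    3    3    3    3    4
  e   6    5    4    4    4    3    4
Edit distance = dp[6][6] = 4

4


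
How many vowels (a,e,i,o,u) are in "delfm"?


Input: delfm
Checking each character:
  'd' at position 0: consonant
  'e' at position 1: vowel (running total: 1)
  'l' at position 2: consonant
  'f' at position 3: consonant
  'm' at position 4: consonant
Total vowels: 1

1


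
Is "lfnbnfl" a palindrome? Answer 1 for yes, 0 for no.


Input: lfnbnfl
Reversed: lfnbnfl
  Compare pos 0 ('l') with pos 6 ('l'): match
  Compare pos 1 ('f') with pos 5 ('f'): match
  Compare pos 2 ('n') with pos 4 ('n'): match
Result: palindrome

1


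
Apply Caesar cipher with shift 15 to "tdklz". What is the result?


Caesar cipher: shift "tdklz" by 15
  't' (pos 19) + 15 = pos 8 = 'i'
  'd' (pos 3) + 15 = pos 18 = 's'
  'k' (pos 10) + 15 = pos 25 = 'z'
  'l' (pos 11) + 15 = pos 0 = 'a'
  'z' (pos 25) + 15 = pos 14 = 'o'
Result: iszao

iszao


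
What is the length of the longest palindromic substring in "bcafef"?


Input: "bcafef"
Checking substrings for palindromes:
  [3:6] "fef" (len 3) => palindrome
Longest palindromic substring: "fef" with length 3

3


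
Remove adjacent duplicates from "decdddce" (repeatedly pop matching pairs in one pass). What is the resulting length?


Input: decdddce
Stack-based adjacent duplicate removal:
  Read 'd': push. Stack: d
  Read 'e': push. Stack: de
  Read 'c': push. Stack: dec
  Read 'd': push. Stack: decd
  Read 'd': matches stack top 'd' => pop. Stack: dec
  Read 'd': push. Stack: decd
  Read 'c': push. Stack: decdc
  Read 'e': push. Stack: decdce
Final stack: "decdce" (length 6)

6


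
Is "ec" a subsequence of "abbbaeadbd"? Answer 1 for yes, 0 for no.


Check if "ec" is a subsequence of "abbbaeadbd"
Greedy scan:
  Position 0 ('a'): no match needed
  Position 1 ('b'): no match needed
  Position 2 ('b'): no match needed
  Position 3 ('b'): no match needed
  Position 4 ('a'): no match needed
  Position 5 ('e'): matches sub[0] = 'e'
  Position 6 ('a'): no match needed
  Position 7 ('d'): no match needed
  Position 8 ('b'): no match needed
  Position 9 ('d'): no match needed
Only matched 1/2 characters => not a subsequence

0


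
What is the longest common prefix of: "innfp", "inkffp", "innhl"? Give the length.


Words: innfp, inkffp, innhl
  Position 0: all 'i' => match
  Position 1: all 'n' => match
  Position 2: ('n', 'k', 'n') => mismatch, stop
LCP = "in" (length 2)

2


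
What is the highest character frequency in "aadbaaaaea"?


Input: aadbaaaaea
Character counts:
  'a': 7
  'b': 1
  'd': 1
  'e': 1
Maximum frequency: 7

7


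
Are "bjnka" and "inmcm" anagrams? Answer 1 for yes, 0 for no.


Strings: "bjnka", "inmcm"
Sorted first:  abjkn
Sorted second: cimmn
Differ at position 0: 'a' vs 'c' => not anagrams

0


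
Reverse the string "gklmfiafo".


Input: gklmfiafo
Reading characters right to left:
  Position 8: 'o'
  Position 7: 'f'
  Position 6: 'a'
  Position 5: 'i'
  Position 4: 'f'
  Position 3: 'm'
  Position 2: 'l'
  Position 1: 'k'
  Position 0: 'g'
Reversed: ofaifmlkg

ofaifmlkg


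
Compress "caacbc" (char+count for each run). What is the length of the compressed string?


Input: caacbc
Runs:
  'c' x 1 => "c1"
  'a' x 2 => "a2"
  'c' x 1 => "c1"
  'b' x 1 => "b1"
  'c' x 1 => "c1"
Compressed: "c1a2c1b1c1"
Compressed length: 10

10


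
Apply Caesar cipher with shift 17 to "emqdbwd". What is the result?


Caesar cipher: shift "emqdbwd" by 17
  'e' (pos 4) + 17 = pos 21 = 'v'
  'm' (pos 12) + 17 = pos 3 = 'd'
  'q' (pos 16) + 17 = pos 7 = 'h'
  'd' (pos 3) + 17 = pos 20 = 'u'
  'b' (pos 1) + 17 = pos 18 = 's'
  'w' (pos 22) + 17 = pos 13 = 'n'
  'd' (pos 3) + 17 = pos 20 = 'u'
Result: vdhusnu

vdhusnu


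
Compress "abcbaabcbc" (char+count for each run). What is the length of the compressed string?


Input: abcbaabcbc
Runs:
  'a' x 1 => "a1"
  'b' x 1 => "b1"
  'c' x 1 => "c1"
  'b' x 1 => "b1"
  'a' x 2 => "a2"
  'b' x 1 => "b1"
  'c' x 1 => "c1"
  'b' x 1 => "b1"
  'c' x 1 => "c1"
Compressed: "a1b1c1b1a2b1c1b1c1"
Compressed length: 18

18


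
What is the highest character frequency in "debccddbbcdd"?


Input: debccddbbcdd
Character counts:
  'b': 3
  'c': 3
  'd': 5
  'e': 1
Maximum frequency: 5

5


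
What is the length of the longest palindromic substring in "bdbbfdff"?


Input: "bdbbfdff"
Checking substrings for palindromes:
  [0:3] "bdb" (len 3) => palindrome
  [4:7] "fdf" (len 3) => palindrome
  [2:4] "bb" (len 2) => palindrome
  [6:8] "ff" (len 2) => palindrome
Longest palindromic substring: "bdb" with length 3

3


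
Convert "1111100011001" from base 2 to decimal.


Input: "1111100011001" in base 2
Positional expansion:
  Digit '1' (value 1) x 2^12 = 4096
  Digit '1' (value 1) x 2^11 = 2048
  Digit '1' (value 1) x 2^10 = 1024
  Digit '1' (value 1) x 2^9 = 512
  Digit '1' (value 1) x 2^8 = 256
  Digit '0' (value 0) x 2^7 = 0
  Digit '0' (value 0) x 2^6 = 0
  Digit '0' (value 0) x 2^5 = 0
  Digit '1' (value 1) x 2^4 = 16
  Digit '1' (value 1) x 2^3 = 8
  Digit '0' (value 0) x 2^2 = 0
  Digit '0' (value 0) x 2^1 = 0
  Digit '1' (value 1) x 2^0 = 1
Sum = 7961

7961


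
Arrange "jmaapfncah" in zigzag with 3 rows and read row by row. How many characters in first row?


Zigzag "jmaapfncah" into 3 rows:
Placing characters:
  'j' => row 0
  'm' => row 1
  'a' => row 2
  'a' => row 1
  'p' => row 0
  'f' => row 1
  'n' => row 2
  'c' => row 1
  'a' => row 0
  'h' => row 1
Rows:
  Row 0: "jpa"
  Row 1: "mafch"
  Row 2: "an"
First row length: 3

3


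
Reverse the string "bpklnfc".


Input: bpklnfc
Reading characters right to left:
  Position 6: 'c'
  Position 5: 'f'
  Position 4: 'n'
  Position 3: 'l'
  Position 2: 'k'
  Position 1: 'p'
  Position 0: 'b'
Reversed: cfnlkpb

cfnlkpb


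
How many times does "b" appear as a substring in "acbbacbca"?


Searching for "b" in "acbbacbca"
Scanning each position:
  Position 0: "a" => no
  Position 1: "c" => no
  Position 2: "b" => MATCH
  Position 3: "b" => MATCH
  Position 4: "a" => no
  Position 5: "c" => no
  Position 6: "b" => MATCH
  Position 7: "c" => no
  Position 8: "a" => no
Total occurrences: 3

3


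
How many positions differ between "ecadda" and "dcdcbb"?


Comparing "ecadda" and "dcdcbb" position by position:
  Position 0: 'e' vs 'd' => DIFFER
  Position 1: 'c' vs 'c' => same
  Position 2: 'a' vs 'd' => DIFFER
  Position 3: 'd' vs 'c' => DIFFER
  Position 4: 'd' vs 'b' => DIFFER
  Position 5: 'a' vs 'b' => DIFFER
Positions that differ: 5

5


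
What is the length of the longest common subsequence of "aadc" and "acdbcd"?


LCS of "aadc" and "acdbcd"
DP table:
           a    c    d    b    c    d
      0    0    0    0    0    0    0
  a   0    1    1    1    1    1    1
  a   0    1    1    1    1    1    1
  d   0    1    1    2    2    2    2
  c   0    1    2    2    2    3    3
LCS length = dp[4][6] = 3

3


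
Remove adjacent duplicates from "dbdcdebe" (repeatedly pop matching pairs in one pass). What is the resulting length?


Input: dbdcdebe
Stack-based adjacent duplicate removal:
  Read 'd': push. Stack: d
  Read 'b': push. Stack: db
  Read 'd': push. Stack: dbd
  Read 'c': push. Stack: dbdc
  Read 'd': push. Stack: dbdcd
  Read 'e': push. Stack: dbdcde
  Read 'b': push. Stack: dbdcdeb
  Read 'e': push. Stack: dbdcdebe
Final stack: "dbdcdebe" (length 8)

8


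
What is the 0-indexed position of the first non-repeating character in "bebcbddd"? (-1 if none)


Input: bebcbddd
Character frequencies:
  'b': 3
  'c': 1
  'd': 3
  'e': 1
Scanning left to right for freq == 1:
  Position 0 ('b'): freq=3, skip
  Position 1 ('e'): unique! => answer = 1

1


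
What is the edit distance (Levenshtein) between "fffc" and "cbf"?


Computing edit distance: "fffc" -> "cbf"
DP table:
           c    b    f
      0    1    2    3
  f   1    1    2    2
  f   2    2    2    2
  f   3    3    3    2
  c   4    3    4    3
Edit distance = dp[4][3] = 3

3


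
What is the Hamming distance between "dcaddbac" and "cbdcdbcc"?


Comparing "dcaddbac" and "cbdcdbcc" position by position:
  Position 0: 'd' vs 'c' => differ
  Position 1: 'c' vs 'b' => differ
  Position 2: 'a' vs 'd' => differ
  Position 3: 'd' vs 'c' => differ
  Position 4: 'd' vs 'd' => same
  Position 5: 'b' vs 'b' => same
  Position 6: 'a' vs 'c' => differ
  Position 7: 'c' vs 'c' => same
Total differences (Hamming distance): 5

5


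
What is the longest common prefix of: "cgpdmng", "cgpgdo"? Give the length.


Words: cgpdmng, cgpgdo
  Position 0: all 'c' => match
  Position 1: all 'g' => match
  Position 2: all 'p' => match
  Position 3: ('d', 'g') => mismatch, stop
LCP = "cgp" (length 3)

3


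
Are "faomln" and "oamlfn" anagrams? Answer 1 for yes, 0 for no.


Strings: "faomln", "oamlfn"
Sorted first:  aflmno
Sorted second: aflmno
Sorted forms match => anagrams

1


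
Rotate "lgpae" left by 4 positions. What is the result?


Input: "lgpae", rotate left by 4
First 4 characters: "lgpa"
Remaining characters: "e"
Concatenate remaining + first: "e" + "lgpa" = "elgpa"

elgpa


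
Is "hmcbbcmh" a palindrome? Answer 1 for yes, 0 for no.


Input: hmcbbcmh
Reversed: hmcbbcmh
  Compare pos 0 ('h') with pos 7 ('h'): match
  Compare pos 1 ('m') with pos 6 ('m'): match
  Compare pos 2 ('c') with pos 5 ('c'): match
  Compare pos 3 ('b') with pos 4 ('b'): match
Result: palindrome

1


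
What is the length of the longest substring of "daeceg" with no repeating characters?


Input: "daeceg"
Sliding window (track last position of each char):
  Position 0 ('d'): window [0,0] length 1 -- new best
  Position 1 ('a'): window [0,1] length 2 -- new best
  Position 2 ('e'): window [0,2] length 3 -- new best
  Position 3 ('c'): window [0,3] length 4 -- new best
  Position 4 ('e'): repeat (last at 2), move window start to 3
  Position 4 ('e'): window [3,4] length 2
  Position 5 ('g'): window [3,5] length 3
Longest substring with no repeats: "daec" with length 4

4


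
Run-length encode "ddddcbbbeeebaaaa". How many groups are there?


Input: ddddcbbbeeebaaaa
Scanning for consecutive runs:
  Group 1: 'd' x 4 (positions 0-3)
  Group 2: 'c' x 1 (positions 4-4)
  Group 3: 'b' x 3 (positions 5-7)
  Group 4: 'e' x 3 (positions 8-10)
  Group 5: 'b' x 1 (positions 11-11)
  Group 6: 'a' x 4 (positions 12-15)
Total groups: 6

6


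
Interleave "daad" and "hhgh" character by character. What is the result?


Interleaving "daad" and "hhgh":
  Position 0: 'd' from first, 'h' from second => "dh"
  Position 1: 'a' from first, 'h' from second => "ah"
  Position 2: 'a' from first, 'g' from second => "ag"
  Position 3: 'd' from first, 'h' from second => "dh"
Result: dhahagdh

dhahagdh


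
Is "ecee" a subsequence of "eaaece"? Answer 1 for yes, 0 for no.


Check if "ecee" is a subsequence of "eaaece"
Greedy scan:
  Position 0 ('e'): matches sub[0] = 'e'
  Position 1 ('a'): no match needed
  Position 2 ('a'): no match needed
  Position 3 ('e'): no match needed
  Position 4 ('c'): matches sub[1] = 'c'
  Position 5 ('e'): matches sub[2] = 'e'
Only matched 3/4 characters => not a subsequence

0


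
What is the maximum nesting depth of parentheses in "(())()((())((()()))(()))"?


Input: "(())()((())((()()))(()))"
Tracking depth:
  Position 0 '(': depth becomes 1
  Position 1 '(': depth becomes 2
  Position 2 ')': depth becomes 1
  Position 3 ')': depth becomes 0
  Position 4 '(': depth becomes 1
  Position 5 ')': depth becomes 0
  Position 6 '(': depth becomes 1
  Position 7 '(': depth becomes 2
  Position 8 '(': depth becomes 3
  Position 9 ')': depth becomes 2
  Position 10 ')': depth becomes 1
  Position 11 '(': depth becomes 2
  Position 12 '(': depth becomes 3
  Position 13 '(': depth becomes 4
  Position 14 ')': depth becomes 3
  Position 15 '(': depth becomes 4
  Position 16 ')': depth becomes 3
  Position 17 ')': depth becomes 2
  Position 18 ')': depth becomes 1
  Position 19 '(': depth becomes 2
  Position 20 '(': depth becomes 3
  Position 21 ')': depth becomes 2
  Position 22 ')': depth becomes 1
  Position 23 ')': depth becomes 0
Maximum depth reached: 4

4


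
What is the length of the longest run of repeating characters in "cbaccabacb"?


Input: "cbaccabacb"
Scanning for longest run:
  Position 1 ('b'): new char, reset run to 1
  Position 2 ('a'): new char, reset run to 1
  Position 3 ('c'): new char, reset run to 1
  Position 4 ('c'): continues run of 'c', length=2
  Position 5 ('a'): new char, reset run to 1
  Position 6 ('b'): new char, reset run to 1
  Position 7 ('a'): new char, reset run to 1
  Position 8 ('c'): new char, reset run to 1
  Position 9 ('b'): new char, reset run to 1
Longest run: 'c' with length 2

2


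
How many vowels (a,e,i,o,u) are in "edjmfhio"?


Input: edjmfhio
Checking each character:
  'e' at position 0: vowel (running total: 1)
  'd' at position 1: consonant
  'j' at position 2: consonant
  'm' at position 3: consonant
  'f' at position 4: consonant
  'h' at position 5: consonant
  'i' at position 6: vowel (running total: 2)
  'o' at position 7: vowel (running total: 3)
Total vowels: 3

3


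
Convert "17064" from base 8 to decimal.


Input: "17064" in base 8
Positional expansion:
  Digit '1' (value 1) x 8^4 = 4096
  Digit '7' (value 7) x 8^3 = 3584
  Digit '0' (value 0) x 8^2 = 0
  Digit '6' (value 6) x 8^1 = 48
  Digit '4' (value 4) x 8^0 = 4
Sum = 7732

7732


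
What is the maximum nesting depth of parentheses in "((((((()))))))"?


Input: "((((((()))))))"
Tracking depth:
  Position 0 '(': depth becomes 1
  Position 1 '(': depth becomes 2
  Position 2 '(': depth becomes 3
  Position 3 '(': depth becomes 4
  Position 4 '(': depth becomes 5
  Position 5 '(': depth becomes 6
  Position 6 '(': depth becomes 7
  Position 7 ')': depth becomes 6
  Position 8 ')': depth becomes 5
  Position 9 ')': depth becomes 4
  Position 10 ')': depth becomes 3
  Position 11 ')': depth becomes 2
  Position 12 ')': depth becomes 1
  Position 13 ')': depth becomes 0
Maximum depth reached: 7

7


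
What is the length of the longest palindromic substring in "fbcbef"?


Input: "fbcbef"
Checking substrings for palindromes:
  [1:4] "bcb" (len 3) => palindrome
Longest palindromic substring: "bcb" with length 3

3


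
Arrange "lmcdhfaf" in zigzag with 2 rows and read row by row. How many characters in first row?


Zigzag "lmcdhfaf" into 2 rows:
Placing characters:
  'l' => row 0
  'm' => row 1
  'c' => row 0
  'd' => row 1
  'h' => row 0
  'f' => row 1
  'a' => row 0
  'f' => row 1
Rows:
  Row 0: "lcha"
  Row 1: "mdff"
First row length: 4

4


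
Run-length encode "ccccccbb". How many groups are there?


Input: ccccccbb
Scanning for consecutive runs:
  Group 1: 'c' x 6 (positions 0-5)
  Group 2: 'b' x 2 (positions 6-7)
Total groups: 2

2


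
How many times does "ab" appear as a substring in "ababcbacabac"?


Searching for "ab" in "ababcbacabac"
Scanning each position:
  Position 0: "ab" => MATCH
  Position 1: "ba" => no
  Position 2: "ab" => MATCH
  Position 3: "bc" => no
  Position 4: "cb" => no
  Position 5: "ba" => no
  Position 6: "ac" => no
  Position 7: "ca" => no
  Position 8: "ab" => MATCH
  Position 9: "ba" => no
  Position 10: "ac" => no
Total occurrences: 3

3


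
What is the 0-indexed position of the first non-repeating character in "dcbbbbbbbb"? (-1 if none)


Input: dcbbbbbbbb
Character frequencies:
  'b': 8
  'c': 1
  'd': 1
Scanning left to right for freq == 1:
  Position 0 ('d'): unique! => answer = 0

0


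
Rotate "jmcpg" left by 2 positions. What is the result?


Input: "jmcpg", rotate left by 2
First 2 characters: "jm"
Remaining characters: "cpg"
Concatenate remaining + first: "cpg" + "jm" = "cpgjm"

cpgjm


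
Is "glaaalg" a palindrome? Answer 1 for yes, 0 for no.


Input: glaaalg
Reversed: glaaalg
  Compare pos 0 ('g') with pos 6 ('g'): match
  Compare pos 1 ('l') with pos 5 ('l'): match
  Compare pos 2 ('a') with pos 4 ('a'): match
Result: palindrome

1


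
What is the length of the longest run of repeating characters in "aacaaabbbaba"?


Input: "aacaaabbbaba"
Scanning for longest run:
  Position 1 ('a'): continues run of 'a', length=2
  Position 2 ('c'): new char, reset run to 1
  Position 3 ('a'): new char, reset run to 1
  Position 4 ('a'): continues run of 'a', length=2
  Position 5 ('a'): continues run of 'a', length=3
  Position 6 ('b'): new char, reset run to 1
  Position 7 ('b'): continues run of 'b', length=2
  Position 8 ('b'): continues run of 'b', length=3
  Position 9 ('a'): new char, reset run to 1
  Position 10 ('b'): new char, reset run to 1
  Position 11 ('a'): new char, reset run to 1
Longest run: 'a' with length 3

3


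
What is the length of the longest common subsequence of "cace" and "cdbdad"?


LCS of "cace" and "cdbdad"
DP table:
           c    d    b    d    a    d
      0    0    0    0    0    0    0
  c   0    1    1    1    1    1    1
  a   0    1    1    1    1    2    2
  c   0    1    1    1    1    2    2
  e   0    1    1    1    1    2    2
LCS length = dp[4][6] = 2

2


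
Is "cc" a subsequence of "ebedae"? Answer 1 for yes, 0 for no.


Check if "cc" is a subsequence of "ebedae"
Greedy scan:
  Position 0 ('e'): no match needed
  Position 1 ('b'): no match needed
  Position 2 ('e'): no match needed
  Position 3 ('d'): no match needed
  Position 4 ('a'): no match needed
  Position 5 ('e'): no match needed
Only matched 0/2 characters => not a subsequence

0


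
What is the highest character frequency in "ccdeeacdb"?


Input: ccdeeacdb
Character counts:
  'a': 1
  'b': 1
  'c': 3
  'd': 2
  'e': 2
Maximum frequency: 3

3


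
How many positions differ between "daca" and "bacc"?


Comparing "daca" and "bacc" position by position:
  Position 0: 'd' vs 'b' => DIFFER
  Position 1: 'a' vs 'a' => same
  Position 2: 'c' vs 'c' => same
  Position 3: 'a' vs 'c' => DIFFER
Positions that differ: 2

2


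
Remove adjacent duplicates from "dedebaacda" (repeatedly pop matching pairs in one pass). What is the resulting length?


Input: dedebaacda
Stack-based adjacent duplicate removal:
  Read 'd': push. Stack: d
  Read 'e': push. Stack: de
  Read 'd': push. Stack: ded
  Read 'e': push. Stack: dede
  Read 'b': push. Stack: dedeb
  Read 'a': push. Stack: dedeba
  Read 'a': matches stack top 'a' => pop. Stack: dedeb
  Read 'c': push. Stack: dedebc
  Read 'd': push. Stack: dedebcd
  Read 'a': push. Stack: dedebcda
Final stack: "dedebcda" (length 8)

8


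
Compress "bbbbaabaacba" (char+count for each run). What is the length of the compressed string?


Input: bbbbaabaacba
Runs:
  'b' x 4 => "b4"
  'a' x 2 => "a2"
  'b' x 1 => "b1"
  'a' x 2 => "a2"
  'c' x 1 => "c1"
  'b' x 1 => "b1"
  'a' x 1 => "a1"
Compressed: "b4a2b1a2c1b1a1"
Compressed length: 14

14


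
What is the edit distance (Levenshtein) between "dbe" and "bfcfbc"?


Computing edit distance: "dbe" -> "bfcfbc"
DP table:
           b    f    c    f    b    c
      0    1    2    3    4    5    6
  d   1    1    2    3    4    5    6
  b   2    1    2    3    4    4    5
  e   3    2    2    3    4    5    5
Edit distance = dp[3][6] = 5

5


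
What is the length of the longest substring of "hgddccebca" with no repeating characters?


Input: "hgddccebca"
Sliding window (track last position of each char):
  Position 0 ('h'): window [0,0] length 1 -- new best
  Position 1 ('g'): window [0,1] length 2 -- new best
  Position 2 ('d'): window [0,2] length 3 -- new best
  Position 3 ('d'): repeat (last at 2), move window start to 3
  Position 3 ('d'): window [3,3] length 1
  Position 4 ('c'): window [3,4] length 2
  Position 5 ('c'): repeat (last at 4), move window start to 5
  Position 5 ('c'): window [5,5] length 1
  Position 6 ('e'): window [5,6] length 2
  Position 7 ('b'): window [5,7] length 3
  Position 8 ('c'): repeat (last at 5), move window start to 6
  Position 8 ('c'): window [6,8] length 3
  Position 9 ('a'): window [6,9] length 4 -- new best
Longest substring with no repeats: "ebca" with length 4

4


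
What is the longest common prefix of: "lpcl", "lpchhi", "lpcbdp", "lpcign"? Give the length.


Words: lpcl, lpchhi, lpcbdp, lpcign
  Position 0: all 'l' => match
  Position 1: all 'p' => match
  Position 2: all 'c' => match
  Position 3: ('l', 'h', 'b', 'i') => mismatch, stop
LCP = "lpc" (length 3)

3


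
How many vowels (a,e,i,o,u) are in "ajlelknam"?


Input: ajlelknam
Checking each character:
  'a' at position 0: vowel (running total: 1)
  'j' at position 1: consonant
  'l' at position 2: consonant
  'e' at position 3: vowel (running total: 2)
  'l' at position 4: consonant
  'k' at position 5: consonant
  'n' at position 6: consonant
  'a' at position 7: vowel (running total: 3)
  'm' at position 8: consonant
Total vowels: 3

3


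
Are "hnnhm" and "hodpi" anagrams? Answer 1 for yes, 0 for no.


Strings: "hnnhm", "hodpi"
Sorted first:  hhmnn
Sorted second: dhiop
Differ at position 0: 'h' vs 'd' => not anagrams

0


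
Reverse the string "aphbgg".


Input: aphbgg
Reading characters right to left:
  Position 5: 'g'
  Position 4: 'g'
  Position 3: 'b'
  Position 2: 'h'
  Position 1: 'p'
  Position 0: 'a'
Reversed: ggbhpa

ggbhpa


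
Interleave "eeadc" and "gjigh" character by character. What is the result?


Interleaving "eeadc" and "gjigh":
  Position 0: 'e' from first, 'g' from second => "eg"
  Position 1: 'e' from first, 'j' from second => "ej"
  Position 2: 'a' from first, 'i' from second => "ai"
  Position 3: 'd' from first, 'g' from second => "dg"
  Position 4: 'c' from first, 'h' from second => "ch"
Result: egejaidgch

egejaidgch


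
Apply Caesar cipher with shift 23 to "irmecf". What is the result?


Caesar cipher: shift "irmecf" by 23
  'i' (pos 8) + 23 = pos 5 = 'f'
  'r' (pos 17) + 23 = pos 14 = 'o'
  'm' (pos 12) + 23 = pos 9 = 'j'
  'e' (pos 4) + 23 = pos 1 = 'b'
  'c' (pos 2) + 23 = pos 25 = 'z'
  'f' (pos 5) + 23 = pos 2 = 'c'
Result: fojbzc

fojbzc


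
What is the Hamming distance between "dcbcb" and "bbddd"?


Comparing "dcbcb" and "bbddd" position by position:
  Position 0: 'd' vs 'b' => differ
  Position 1: 'c' vs 'b' => differ
  Position 2: 'b' vs 'd' => differ
  Position 3: 'c' vs 'd' => differ
  Position 4: 'b' vs 'd' => differ
Total differences (Hamming distance): 5

5


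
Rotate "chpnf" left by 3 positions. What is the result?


Input: "chpnf", rotate left by 3
First 3 characters: "chp"
Remaining characters: "nf"
Concatenate remaining + first: "nf" + "chp" = "nfchp"

nfchp


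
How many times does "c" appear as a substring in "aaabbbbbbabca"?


Searching for "c" in "aaabbbbbbabca"
Scanning each position:
  Position 0: "a" => no
  Position 1: "a" => no
  Position 2: "a" => no
  Position 3: "b" => no
  Position 4: "b" => no
  Position 5: "b" => no
  Position 6: "b" => no
  Position 7: "b" => no
  Position 8: "b" => no
  Position 9: "a" => no
  Position 10: "b" => no
  Position 11: "c" => MATCH
  Position 12: "a" => no
Total occurrences: 1

1


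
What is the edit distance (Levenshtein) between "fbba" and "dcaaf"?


Computing edit distance: "fbba" -> "dcaaf"
DP table:
           d    c    a    a    f
      0    1    2    3    4    5
  f   1    1    2    3    4    4
  b   2    2    2    3    4    5
  b   3    3    3    3    4    5
  a   4    4    4    3    3    4
Edit distance = dp[4][5] = 4

4


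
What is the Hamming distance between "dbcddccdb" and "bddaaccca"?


Comparing "dbcddccdb" and "bddaaccca" position by position:
  Position 0: 'd' vs 'b' => differ
  Position 1: 'b' vs 'd' => differ
  Position 2: 'c' vs 'd' => differ
  Position 3: 'd' vs 'a' => differ
  Position 4: 'd' vs 'a' => differ
  Position 5: 'c' vs 'c' => same
  Position 6: 'c' vs 'c' => same
  Position 7: 'd' vs 'c' => differ
  Position 8: 'b' vs 'a' => differ
Total differences (Hamming distance): 7

7


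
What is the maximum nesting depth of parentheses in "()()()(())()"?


Input: "()()()(())()"
Tracking depth:
  Position 0 '(': depth becomes 1
  Position 1 ')': depth becomes 0
  Position 2 '(': depth becomes 1
  Position 3 ')': depth becomes 0
  Position 4 '(': depth becomes 1
  Position 5 ')': depth becomes 0
  Position 6 '(': depth becomes 1
  Position 7 '(': depth becomes 2
  Position 8 ')': depth becomes 1
  Position 9 ')': depth becomes 0
  Position 10 '(': depth becomes 1
  Position 11 ')': depth becomes 0
Maximum depth reached: 2

2
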